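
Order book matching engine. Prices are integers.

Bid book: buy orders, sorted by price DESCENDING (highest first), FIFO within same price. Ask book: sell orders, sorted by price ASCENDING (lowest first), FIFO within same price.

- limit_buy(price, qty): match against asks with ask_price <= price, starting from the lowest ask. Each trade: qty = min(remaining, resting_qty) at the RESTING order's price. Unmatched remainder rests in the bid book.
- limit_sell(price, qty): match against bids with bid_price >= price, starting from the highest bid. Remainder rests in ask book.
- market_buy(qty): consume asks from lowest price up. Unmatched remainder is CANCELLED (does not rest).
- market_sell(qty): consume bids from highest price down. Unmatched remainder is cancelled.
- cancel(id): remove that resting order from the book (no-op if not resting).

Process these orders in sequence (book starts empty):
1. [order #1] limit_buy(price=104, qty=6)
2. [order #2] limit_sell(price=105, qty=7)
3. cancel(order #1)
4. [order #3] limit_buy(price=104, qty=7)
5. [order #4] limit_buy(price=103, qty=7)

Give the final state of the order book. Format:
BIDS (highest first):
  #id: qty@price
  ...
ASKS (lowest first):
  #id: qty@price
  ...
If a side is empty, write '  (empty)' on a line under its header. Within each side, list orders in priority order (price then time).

Answer: BIDS (highest first):
  #3: 7@104
  #4: 7@103
ASKS (lowest first):
  #2: 7@105

Derivation:
After op 1 [order #1] limit_buy(price=104, qty=6): fills=none; bids=[#1:6@104] asks=[-]
After op 2 [order #2] limit_sell(price=105, qty=7): fills=none; bids=[#1:6@104] asks=[#2:7@105]
After op 3 cancel(order #1): fills=none; bids=[-] asks=[#2:7@105]
After op 4 [order #3] limit_buy(price=104, qty=7): fills=none; bids=[#3:7@104] asks=[#2:7@105]
After op 5 [order #4] limit_buy(price=103, qty=7): fills=none; bids=[#3:7@104 #4:7@103] asks=[#2:7@105]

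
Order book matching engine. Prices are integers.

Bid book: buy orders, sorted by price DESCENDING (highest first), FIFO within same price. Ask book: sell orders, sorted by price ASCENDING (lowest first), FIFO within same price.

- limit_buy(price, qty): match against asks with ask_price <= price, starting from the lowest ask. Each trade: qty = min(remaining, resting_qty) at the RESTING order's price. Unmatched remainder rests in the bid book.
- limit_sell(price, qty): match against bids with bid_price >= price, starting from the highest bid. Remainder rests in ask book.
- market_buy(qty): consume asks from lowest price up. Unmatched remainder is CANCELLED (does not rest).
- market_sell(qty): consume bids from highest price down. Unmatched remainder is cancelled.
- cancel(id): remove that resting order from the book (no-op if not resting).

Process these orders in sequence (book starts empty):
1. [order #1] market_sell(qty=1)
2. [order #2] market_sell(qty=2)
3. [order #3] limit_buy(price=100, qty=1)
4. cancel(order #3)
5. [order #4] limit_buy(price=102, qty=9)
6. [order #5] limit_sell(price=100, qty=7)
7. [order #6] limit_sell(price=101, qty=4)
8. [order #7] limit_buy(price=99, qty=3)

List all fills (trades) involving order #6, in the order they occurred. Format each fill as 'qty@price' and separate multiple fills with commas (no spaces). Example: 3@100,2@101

After op 1 [order #1] market_sell(qty=1): fills=none; bids=[-] asks=[-]
After op 2 [order #2] market_sell(qty=2): fills=none; bids=[-] asks=[-]
After op 3 [order #3] limit_buy(price=100, qty=1): fills=none; bids=[#3:1@100] asks=[-]
After op 4 cancel(order #3): fills=none; bids=[-] asks=[-]
After op 5 [order #4] limit_buy(price=102, qty=9): fills=none; bids=[#4:9@102] asks=[-]
After op 6 [order #5] limit_sell(price=100, qty=7): fills=#4x#5:7@102; bids=[#4:2@102] asks=[-]
After op 7 [order #6] limit_sell(price=101, qty=4): fills=#4x#6:2@102; bids=[-] asks=[#6:2@101]
After op 8 [order #7] limit_buy(price=99, qty=3): fills=none; bids=[#7:3@99] asks=[#6:2@101]

Answer: 2@102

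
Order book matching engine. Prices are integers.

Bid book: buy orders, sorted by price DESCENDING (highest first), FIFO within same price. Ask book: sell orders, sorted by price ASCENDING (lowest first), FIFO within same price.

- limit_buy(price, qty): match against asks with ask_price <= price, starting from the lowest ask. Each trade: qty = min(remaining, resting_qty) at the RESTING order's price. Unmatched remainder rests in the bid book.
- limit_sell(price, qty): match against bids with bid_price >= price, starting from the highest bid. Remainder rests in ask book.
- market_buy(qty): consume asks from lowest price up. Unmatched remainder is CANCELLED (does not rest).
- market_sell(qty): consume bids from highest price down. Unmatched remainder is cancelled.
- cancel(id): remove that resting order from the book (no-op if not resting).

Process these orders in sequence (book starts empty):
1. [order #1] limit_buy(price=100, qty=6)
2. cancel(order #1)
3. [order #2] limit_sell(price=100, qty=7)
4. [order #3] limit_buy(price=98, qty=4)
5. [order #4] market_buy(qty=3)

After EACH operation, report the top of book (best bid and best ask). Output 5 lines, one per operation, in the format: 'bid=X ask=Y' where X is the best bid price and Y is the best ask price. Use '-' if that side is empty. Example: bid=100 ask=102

Answer: bid=100 ask=-
bid=- ask=-
bid=- ask=100
bid=98 ask=100
bid=98 ask=100

Derivation:
After op 1 [order #1] limit_buy(price=100, qty=6): fills=none; bids=[#1:6@100] asks=[-]
After op 2 cancel(order #1): fills=none; bids=[-] asks=[-]
After op 3 [order #2] limit_sell(price=100, qty=7): fills=none; bids=[-] asks=[#2:7@100]
After op 4 [order #3] limit_buy(price=98, qty=4): fills=none; bids=[#3:4@98] asks=[#2:7@100]
After op 5 [order #4] market_buy(qty=3): fills=#4x#2:3@100; bids=[#3:4@98] asks=[#2:4@100]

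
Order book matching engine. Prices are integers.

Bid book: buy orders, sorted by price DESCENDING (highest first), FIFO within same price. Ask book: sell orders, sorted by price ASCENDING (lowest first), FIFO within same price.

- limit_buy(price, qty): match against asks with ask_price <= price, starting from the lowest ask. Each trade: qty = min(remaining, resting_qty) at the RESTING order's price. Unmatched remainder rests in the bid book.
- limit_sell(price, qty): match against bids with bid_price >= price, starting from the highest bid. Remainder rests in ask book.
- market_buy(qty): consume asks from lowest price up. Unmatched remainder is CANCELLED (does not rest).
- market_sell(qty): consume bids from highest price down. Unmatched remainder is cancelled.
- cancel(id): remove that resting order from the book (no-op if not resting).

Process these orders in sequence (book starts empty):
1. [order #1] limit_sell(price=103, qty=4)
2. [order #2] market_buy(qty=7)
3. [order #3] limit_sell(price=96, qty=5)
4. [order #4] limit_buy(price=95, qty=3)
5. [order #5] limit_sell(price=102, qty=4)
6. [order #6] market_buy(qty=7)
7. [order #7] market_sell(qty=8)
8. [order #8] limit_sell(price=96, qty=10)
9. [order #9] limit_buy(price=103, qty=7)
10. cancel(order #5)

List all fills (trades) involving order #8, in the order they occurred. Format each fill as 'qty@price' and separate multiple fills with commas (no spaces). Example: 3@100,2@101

After op 1 [order #1] limit_sell(price=103, qty=4): fills=none; bids=[-] asks=[#1:4@103]
After op 2 [order #2] market_buy(qty=7): fills=#2x#1:4@103; bids=[-] asks=[-]
After op 3 [order #3] limit_sell(price=96, qty=5): fills=none; bids=[-] asks=[#3:5@96]
After op 4 [order #4] limit_buy(price=95, qty=3): fills=none; bids=[#4:3@95] asks=[#3:5@96]
After op 5 [order #5] limit_sell(price=102, qty=4): fills=none; bids=[#4:3@95] asks=[#3:5@96 #5:4@102]
After op 6 [order #6] market_buy(qty=7): fills=#6x#3:5@96 #6x#5:2@102; bids=[#4:3@95] asks=[#5:2@102]
After op 7 [order #7] market_sell(qty=8): fills=#4x#7:3@95; bids=[-] asks=[#5:2@102]
After op 8 [order #8] limit_sell(price=96, qty=10): fills=none; bids=[-] asks=[#8:10@96 #5:2@102]
After op 9 [order #9] limit_buy(price=103, qty=7): fills=#9x#8:7@96; bids=[-] asks=[#8:3@96 #5:2@102]
After op 10 cancel(order #5): fills=none; bids=[-] asks=[#8:3@96]

Answer: 7@96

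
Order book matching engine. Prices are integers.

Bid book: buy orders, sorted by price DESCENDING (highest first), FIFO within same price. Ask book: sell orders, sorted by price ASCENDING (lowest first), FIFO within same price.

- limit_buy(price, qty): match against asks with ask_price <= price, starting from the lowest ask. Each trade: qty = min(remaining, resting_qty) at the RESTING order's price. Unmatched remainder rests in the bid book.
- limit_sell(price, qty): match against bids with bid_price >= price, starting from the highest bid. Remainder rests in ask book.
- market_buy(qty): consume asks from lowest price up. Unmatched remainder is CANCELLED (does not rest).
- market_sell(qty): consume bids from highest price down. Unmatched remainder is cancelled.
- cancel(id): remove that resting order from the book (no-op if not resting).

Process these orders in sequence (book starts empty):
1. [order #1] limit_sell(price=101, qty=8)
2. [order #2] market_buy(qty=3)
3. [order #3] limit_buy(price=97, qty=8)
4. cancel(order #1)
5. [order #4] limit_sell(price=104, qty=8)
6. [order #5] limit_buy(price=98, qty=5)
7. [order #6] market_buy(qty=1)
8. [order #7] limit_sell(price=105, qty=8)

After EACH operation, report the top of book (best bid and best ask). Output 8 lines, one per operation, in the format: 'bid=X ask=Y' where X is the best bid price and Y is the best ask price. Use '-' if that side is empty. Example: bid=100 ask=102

Answer: bid=- ask=101
bid=- ask=101
bid=97 ask=101
bid=97 ask=-
bid=97 ask=104
bid=98 ask=104
bid=98 ask=104
bid=98 ask=104

Derivation:
After op 1 [order #1] limit_sell(price=101, qty=8): fills=none; bids=[-] asks=[#1:8@101]
After op 2 [order #2] market_buy(qty=3): fills=#2x#1:3@101; bids=[-] asks=[#1:5@101]
After op 3 [order #3] limit_buy(price=97, qty=8): fills=none; bids=[#3:8@97] asks=[#1:5@101]
After op 4 cancel(order #1): fills=none; bids=[#3:8@97] asks=[-]
After op 5 [order #4] limit_sell(price=104, qty=8): fills=none; bids=[#3:8@97] asks=[#4:8@104]
After op 6 [order #5] limit_buy(price=98, qty=5): fills=none; bids=[#5:5@98 #3:8@97] asks=[#4:8@104]
After op 7 [order #6] market_buy(qty=1): fills=#6x#4:1@104; bids=[#5:5@98 #3:8@97] asks=[#4:7@104]
After op 8 [order #7] limit_sell(price=105, qty=8): fills=none; bids=[#5:5@98 #3:8@97] asks=[#4:7@104 #7:8@105]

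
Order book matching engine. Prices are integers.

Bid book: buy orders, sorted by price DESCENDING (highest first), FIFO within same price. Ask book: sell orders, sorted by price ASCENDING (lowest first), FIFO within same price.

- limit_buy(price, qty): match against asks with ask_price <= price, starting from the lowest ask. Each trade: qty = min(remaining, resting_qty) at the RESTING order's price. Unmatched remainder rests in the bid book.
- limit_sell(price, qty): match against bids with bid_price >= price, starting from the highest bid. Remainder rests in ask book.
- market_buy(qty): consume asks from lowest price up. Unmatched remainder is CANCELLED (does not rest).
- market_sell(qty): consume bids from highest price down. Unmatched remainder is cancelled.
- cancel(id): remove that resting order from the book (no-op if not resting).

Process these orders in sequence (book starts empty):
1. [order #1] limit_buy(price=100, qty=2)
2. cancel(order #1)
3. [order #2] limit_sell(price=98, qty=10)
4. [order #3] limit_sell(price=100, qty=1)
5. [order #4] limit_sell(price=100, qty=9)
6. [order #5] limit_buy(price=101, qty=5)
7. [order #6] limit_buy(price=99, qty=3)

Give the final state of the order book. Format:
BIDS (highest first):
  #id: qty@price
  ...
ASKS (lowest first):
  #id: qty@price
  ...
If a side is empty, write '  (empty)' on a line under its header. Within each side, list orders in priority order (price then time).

After op 1 [order #1] limit_buy(price=100, qty=2): fills=none; bids=[#1:2@100] asks=[-]
After op 2 cancel(order #1): fills=none; bids=[-] asks=[-]
After op 3 [order #2] limit_sell(price=98, qty=10): fills=none; bids=[-] asks=[#2:10@98]
After op 4 [order #3] limit_sell(price=100, qty=1): fills=none; bids=[-] asks=[#2:10@98 #3:1@100]
After op 5 [order #4] limit_sell(price=100, qty=9): fills=none; bids=[-] asks=[#2:10@98 #3:1@100 #4:9@100]
After op 6 [order #5] limit_buy(price=101, qty=5): fills=#5x#2:5@98; bids=[-] asks=[#2:5@98 #3:1@100 #4:9@100]
After op 7 [order #6] limit_buy(price=99, qty=3): fills=#6x#2:3@98; bids=[-] asks=[#2:2@98 #3:1@100 #4:9@100]

Answer: BIDS (highest first):
  (empty)
ASKS (lowest first):
  #2: 2@98
  #3: 1@100
  #4: 9@100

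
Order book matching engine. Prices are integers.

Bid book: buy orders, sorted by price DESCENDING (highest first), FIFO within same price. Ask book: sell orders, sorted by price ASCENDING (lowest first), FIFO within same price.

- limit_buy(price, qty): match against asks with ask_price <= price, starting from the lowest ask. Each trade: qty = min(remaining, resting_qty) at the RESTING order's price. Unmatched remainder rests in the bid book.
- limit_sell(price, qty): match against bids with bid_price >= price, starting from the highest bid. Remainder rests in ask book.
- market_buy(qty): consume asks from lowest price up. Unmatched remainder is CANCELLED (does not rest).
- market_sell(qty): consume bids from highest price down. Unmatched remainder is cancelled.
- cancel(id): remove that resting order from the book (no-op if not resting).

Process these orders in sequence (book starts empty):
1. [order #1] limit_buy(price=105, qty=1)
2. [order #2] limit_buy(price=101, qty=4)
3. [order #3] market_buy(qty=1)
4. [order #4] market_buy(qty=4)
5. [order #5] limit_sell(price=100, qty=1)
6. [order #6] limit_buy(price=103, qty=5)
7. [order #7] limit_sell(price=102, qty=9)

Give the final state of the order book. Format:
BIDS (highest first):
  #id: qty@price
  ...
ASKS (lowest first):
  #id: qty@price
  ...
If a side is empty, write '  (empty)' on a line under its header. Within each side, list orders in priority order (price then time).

After op 1 [order #1] limit_buy(price=105, qty=1): fills=none; bids=[#1:1@105] asks=[-]
After op 2 [order #2] limit_buy(price=101, qty=4): fills=none; bids=[#1:1@105 #2:4@101] asks=[-]
After op 3 [order #3] market_buy(qty=1): fills=none; bids=[#1:1@105 #2:4@101] asks=[-]
After op 4 [order #4] market_buy(qty=4): fills=none; bids=[#1:1@105 #2:4@101] asks=[-]
After op 5 [order #5] limit_sell(price=100, qty=1): fills=#1x#5:1@105; bids=[#2:4@101] asks=[-]
After op 6 [order #6] limit_buy(price=103, qty=5): fills=none; bids=[#6:5@103 #2:4@101] asks=[-]
After op 7 [order #7] limit_sell(price=102, qty=9): fills=#6x#7:5@103; bids=[#2:4@101] asks=[#7:4@102]

Answer: BIDS (highest first):
  #2: 4@101
ASKS (lowest first):
  #7: 4@102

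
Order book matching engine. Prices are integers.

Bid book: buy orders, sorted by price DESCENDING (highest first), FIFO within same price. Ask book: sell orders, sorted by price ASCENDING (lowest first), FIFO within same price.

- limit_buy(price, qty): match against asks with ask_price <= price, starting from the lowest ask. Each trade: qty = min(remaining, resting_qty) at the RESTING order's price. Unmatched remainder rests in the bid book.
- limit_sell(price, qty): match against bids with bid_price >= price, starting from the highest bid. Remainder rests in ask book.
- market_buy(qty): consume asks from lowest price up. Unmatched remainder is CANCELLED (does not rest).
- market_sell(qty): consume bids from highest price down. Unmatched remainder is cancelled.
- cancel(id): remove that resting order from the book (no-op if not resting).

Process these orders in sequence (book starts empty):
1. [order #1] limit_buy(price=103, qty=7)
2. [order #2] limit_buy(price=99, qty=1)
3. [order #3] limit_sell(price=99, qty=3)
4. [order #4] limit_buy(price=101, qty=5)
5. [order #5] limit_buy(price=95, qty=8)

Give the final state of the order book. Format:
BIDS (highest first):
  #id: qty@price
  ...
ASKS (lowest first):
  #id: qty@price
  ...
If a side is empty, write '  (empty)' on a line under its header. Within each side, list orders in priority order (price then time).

After op 1 [order #1] limit_buy(price=103, qty=7): fills=none; bids=[#1:7@103] asks=[-]
After op 2 [order #2] limit_buy(price=99, qty=1): fills=none; bids=[#1:7@103 #2:1@99] asks=[-]
After op 3 [order #3] limit_sell(price=99, qty=3): fills=#1x#3:3@103; bids=[#1:4@103 #2:1@99] asks=[-]
After op 4 [order #4] limit_buy(price=101, qty=5): fills=none; bids=[#1:4@103 #4:5@101 #2:1@99] asks=[-]
After op 5 [order #5] limit_buy(price=95, qty=8): fills=none; bids=[#1:4@103 #4:5@101 #2:1@99 #5:8@95] asks=[-]

Answer: BIDS (highest first):
  #1: 4@103
  #4: 5@101
  #2: 1@99
  #5: 8@95
ASKS (lowest first):
  (empty)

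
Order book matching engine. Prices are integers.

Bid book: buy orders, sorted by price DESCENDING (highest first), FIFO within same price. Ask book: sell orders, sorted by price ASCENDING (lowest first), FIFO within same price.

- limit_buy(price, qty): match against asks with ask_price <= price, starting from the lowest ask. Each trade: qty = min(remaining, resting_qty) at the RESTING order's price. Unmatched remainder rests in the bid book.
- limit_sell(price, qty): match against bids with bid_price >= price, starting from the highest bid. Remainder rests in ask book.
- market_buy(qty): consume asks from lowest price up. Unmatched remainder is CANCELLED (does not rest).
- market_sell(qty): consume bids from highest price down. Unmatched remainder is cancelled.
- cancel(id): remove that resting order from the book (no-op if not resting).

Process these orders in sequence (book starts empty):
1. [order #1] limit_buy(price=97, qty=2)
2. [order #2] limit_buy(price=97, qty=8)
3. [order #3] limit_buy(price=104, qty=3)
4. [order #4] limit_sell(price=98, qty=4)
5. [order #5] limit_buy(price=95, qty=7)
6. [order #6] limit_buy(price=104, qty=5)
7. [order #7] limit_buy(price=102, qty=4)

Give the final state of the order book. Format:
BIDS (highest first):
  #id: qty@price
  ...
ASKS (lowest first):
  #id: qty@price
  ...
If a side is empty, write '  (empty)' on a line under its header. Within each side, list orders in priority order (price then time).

Answer: BIDS (highest first):
  #6: 4@104
  #7: 4@102
  #1: 2@97
  #2: 8@97
  #5: 7@95
ASKS (lowest first):
  (empty)

Derivation:
After op 1 [order #1] limit_buy(price=97, qty=2): fills=none; bids=[#1:2@97] asks=[-]
After op 2 [order #2] limit_buy(price=97, qty=8): fills=none; bids=[#1:2@97 #2:8@97] asks=[-]
After op 3 [order #3] limit_buy(price=104, qty=3): fills=none; bids=[#3:3@104 #1:2@97 #2:8@97] asks=[-]
After op 4 [order #4] limit_sell(price=98, qty=4): fills=#3x#4:3@104; bids=[#1:2@97 #2:8@97] asks=[#4:1@98]
After op 5 [order #5] limit_buy(price=95, qty=7): fills=none; bids=[#1:2@97 #2:8@97 #5:7@95] asks=[#4:1@98]
After op 6 [order #6] limit_buy(price=104, qty=5): fills=#6x#4:1@98; bids=[#6:4@104 #1:2@97 #2:8@97 #5:7@95] asks=[-]
After op 7 [order #7] limit_buy(price=102, qty=4): fills=none; bids=[#6:4@104 #7:4@102 #1:2@97 #2:8@97 #5:7@95] asks=[-]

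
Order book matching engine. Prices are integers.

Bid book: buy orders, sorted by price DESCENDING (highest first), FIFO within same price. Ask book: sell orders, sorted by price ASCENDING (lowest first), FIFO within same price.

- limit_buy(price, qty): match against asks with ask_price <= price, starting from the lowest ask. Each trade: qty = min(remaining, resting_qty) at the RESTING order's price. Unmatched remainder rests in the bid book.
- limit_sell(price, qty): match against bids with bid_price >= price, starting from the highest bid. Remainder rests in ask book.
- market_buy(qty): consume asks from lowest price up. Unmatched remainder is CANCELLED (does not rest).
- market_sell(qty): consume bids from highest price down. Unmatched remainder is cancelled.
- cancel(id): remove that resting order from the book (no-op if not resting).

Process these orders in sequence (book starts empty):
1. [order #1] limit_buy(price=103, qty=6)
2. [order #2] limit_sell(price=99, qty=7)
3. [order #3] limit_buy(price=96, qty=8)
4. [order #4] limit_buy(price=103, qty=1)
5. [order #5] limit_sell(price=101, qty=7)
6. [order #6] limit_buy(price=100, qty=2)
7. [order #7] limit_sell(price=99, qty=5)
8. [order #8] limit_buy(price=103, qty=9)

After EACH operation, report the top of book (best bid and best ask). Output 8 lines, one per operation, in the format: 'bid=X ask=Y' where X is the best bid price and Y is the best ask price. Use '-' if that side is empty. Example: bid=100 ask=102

After op 1 [order #1] limit_buy(price=103, qty=6): fills=none; bids=[#1:6@103] asks=[-]
After op 2 [order #2] limit_sell(price=99, qty=7): fills=#1x#2:6@103; bids=[-] asks=[#2:1@99]
After op 3 [order #3] limit_buy(price=96, qty=8): fills=none; bids=[#3:8@96] asks=[#2:1@99]
After op 4 [order #4] limit_buy(price=103, qty=1): fills=#4x#2:1@99; bids=[#3:8@96] asks=[-]
After op 5 [order #5] limit_sell(price=101, qty=7): fills=none; bids=[#3:8@96] asks=[#5:7@101]
After op 6 [order #6] limit_buy(price=100, qty=2): fills=none; bids=[#6:2@100 #3:8@96] asks=[#5:7@101]
After op 7 [order #7] limit_sell(price=99, qty=5): fills=#6x#7:2@100; bids=[#3:8@96] asks=[#7:3@99 #5:7@101]
After op 8 [order #8] limit_buy(price=103, qty=9): fills=#8x#7:3@99 #8x#5:6@101; bids=[#3:8@96] asks=[#5:1@101]

Answer: bid=103 ask=-
bid=- ask=99
bid=96 ask=99
bid=96 ask=-
bid=96 ask=101
bid=100 ask=101
bid=96 ask=99
bid=96 ask=101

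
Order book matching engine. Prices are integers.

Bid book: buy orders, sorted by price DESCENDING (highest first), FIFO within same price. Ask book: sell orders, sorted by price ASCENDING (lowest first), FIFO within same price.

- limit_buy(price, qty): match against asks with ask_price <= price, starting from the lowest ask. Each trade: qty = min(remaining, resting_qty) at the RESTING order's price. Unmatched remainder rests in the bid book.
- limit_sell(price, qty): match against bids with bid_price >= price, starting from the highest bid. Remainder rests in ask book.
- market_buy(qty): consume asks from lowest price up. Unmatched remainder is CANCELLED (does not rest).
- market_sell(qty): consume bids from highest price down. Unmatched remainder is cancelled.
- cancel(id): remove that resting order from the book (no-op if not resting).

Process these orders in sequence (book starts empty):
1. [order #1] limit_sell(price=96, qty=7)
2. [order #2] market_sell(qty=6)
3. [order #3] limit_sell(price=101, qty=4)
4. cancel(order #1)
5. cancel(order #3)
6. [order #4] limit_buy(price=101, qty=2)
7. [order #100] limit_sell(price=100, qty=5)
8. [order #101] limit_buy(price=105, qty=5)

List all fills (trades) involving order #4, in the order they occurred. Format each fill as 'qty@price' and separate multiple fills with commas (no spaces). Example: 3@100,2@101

Answer: 2@101

Derivation:
After op 1 [order #1] limit_sell(price=96, qty=7): fills=none; bids=[-] asks=[#1:7@96]
After op 2 [order #2] market_sell(qty=6): fills=none; bids=[-] asks=[#1:7@96]
After op 3 [order #3] limit_sell(price=101, qty=4): fills=none; bids=[-] asks=[#1:7@96 #3:4@101]
After op 4 cancel(order #1): fills=none; bids=[-] asks=[#3:4@101]
After op 5 cancel(order #3): fills=none; bids=[-] asks=[-]
After op 6 [order #4] limit_buy(price=101, qty=2): fills=none; bids=[#4:2@101] asks=[-]
After op 7 [order #100] limit_sell(price=100, qty=5): fills=#4x#100:2@101; bids=[-] asks=[#100:3@100]
After op 8 [order #101] limit_buy(price=105, qty=5): fills=#101x#100:3@100; bids=[#101:2@105] asks=[-]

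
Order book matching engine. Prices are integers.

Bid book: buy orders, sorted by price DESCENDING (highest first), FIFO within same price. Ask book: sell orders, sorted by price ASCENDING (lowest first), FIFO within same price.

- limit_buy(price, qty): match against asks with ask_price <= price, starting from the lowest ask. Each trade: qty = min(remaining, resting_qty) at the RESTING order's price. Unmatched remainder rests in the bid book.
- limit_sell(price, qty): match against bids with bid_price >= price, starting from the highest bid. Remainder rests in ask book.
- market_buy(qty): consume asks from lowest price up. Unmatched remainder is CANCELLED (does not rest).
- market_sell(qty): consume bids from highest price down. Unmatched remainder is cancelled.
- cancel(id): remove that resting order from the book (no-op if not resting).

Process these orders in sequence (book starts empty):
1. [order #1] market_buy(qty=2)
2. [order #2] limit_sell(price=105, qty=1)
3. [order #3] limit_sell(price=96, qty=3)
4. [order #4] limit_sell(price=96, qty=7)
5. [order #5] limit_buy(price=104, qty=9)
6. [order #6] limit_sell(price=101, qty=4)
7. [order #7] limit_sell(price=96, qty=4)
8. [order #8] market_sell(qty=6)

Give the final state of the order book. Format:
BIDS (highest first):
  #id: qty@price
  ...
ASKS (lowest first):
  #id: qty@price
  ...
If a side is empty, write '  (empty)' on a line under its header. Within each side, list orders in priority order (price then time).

After op 1 [order #1] market_buy(qty=2): fills=none; bids=[-] asks=[-]
After op 2 [order #2] limit_sell(price=105, qty=1): fills=none; bids=[-] asks=[#2:1@105]
After op 3 [order #3] limit_sell(price=96, qty=3): fills=none; bids=[-] asks=[#3:3@96 #2:1@105]
After op 4 [order #4] limit_sell(price=96, qty=7): fills=none; bids=[-] asks=[#3:3@96 #4:7@96 #2:1@105]
After op 5 [order #5] limit_buy(price=104, qty=9): fills=#5x#3:3@96 #5x#4:6@96; bids=[-] asks=[#4:1@96 #2:1@105]
After op 6 [order #6] limit_sell(price=101, qty=4): fills=none; bids=[-] asks=[#4:1@96 #6:4@101 #2:1@105]
After op 7 [order #7] limit_sell(price=96, qty=4): fills=none; bids=[-] asks=[#4:1@96 #7:4@96 #6:4@101 #2:1@105]
After op 8 [order #8] market_sell(qty=6): fills=none; bids=[-] asks=[#4:1@96 #7:4@96 #6:4@101 #2:1@105]

Answer: BIDS (highest first):
  (empty)
ASKS (lowest first):
  #4: 1@96
  #7: 4@96
  #6: 4@101
  #2: 1@105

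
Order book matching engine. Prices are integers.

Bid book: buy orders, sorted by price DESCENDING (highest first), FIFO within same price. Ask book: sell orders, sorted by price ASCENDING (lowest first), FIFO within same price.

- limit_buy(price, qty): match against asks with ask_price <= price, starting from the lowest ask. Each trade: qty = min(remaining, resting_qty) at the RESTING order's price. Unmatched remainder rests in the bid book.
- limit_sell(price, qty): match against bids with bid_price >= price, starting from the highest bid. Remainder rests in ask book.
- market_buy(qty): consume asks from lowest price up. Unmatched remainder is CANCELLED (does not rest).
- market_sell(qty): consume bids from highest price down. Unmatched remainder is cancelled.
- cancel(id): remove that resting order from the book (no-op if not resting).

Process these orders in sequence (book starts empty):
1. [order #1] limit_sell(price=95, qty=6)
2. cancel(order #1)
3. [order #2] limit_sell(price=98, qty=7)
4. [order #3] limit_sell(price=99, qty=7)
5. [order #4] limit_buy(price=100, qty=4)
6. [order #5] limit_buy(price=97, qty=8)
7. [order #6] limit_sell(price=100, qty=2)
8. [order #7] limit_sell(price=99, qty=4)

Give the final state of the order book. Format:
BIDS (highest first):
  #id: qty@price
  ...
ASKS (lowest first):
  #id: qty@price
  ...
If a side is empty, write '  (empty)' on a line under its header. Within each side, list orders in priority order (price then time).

After op 1 [order #1] limit_sell(price=95, qty=6): fills=none; bids=[-] asks=[#1:6@95]
After op 2 cancel(order #1): fills=none; bids=[-] asks=[-]
After op 3 [order #2] limit_sell(price=98, qty=7): fills=none; bids=[-] asks=[#2:7@98]
After op 4 [order #3] limit_sell(price=99, qty=7): fills=none; bids=[-] asks=[#2:7@98 #3:7@99]
After op 5 [order #4] limit_buy(price=100, qty=4): fills=#4x#2:4@98; bids=[-] asks=[#2:3@98 #3:7@99]
After op 6 [order #5] limit_buy(price=97, qty=8): fills=none; bids=[#5:8@97] asks=[#2:3@98 #3:7@99]
After op 7 [order #6] limit_sell(price=100, qty=2): fills=none; bids=[#5:8@97] asks=[#2:3@98 #3:7@99 #6:2@100]
After op 8 [order #7] limit_sell(price=99, qty=4): fills=none; bids=[#5:8@97] asks=[#2:3@98 #3:7@99 #7:4@99 #6:2@100]

Answer: BIDS (highest first):
  #5: 8@97
ASKS (lowest first):
  #2: 3@98
  #3: 7@99
  #7: 4@99
  #6: 2@100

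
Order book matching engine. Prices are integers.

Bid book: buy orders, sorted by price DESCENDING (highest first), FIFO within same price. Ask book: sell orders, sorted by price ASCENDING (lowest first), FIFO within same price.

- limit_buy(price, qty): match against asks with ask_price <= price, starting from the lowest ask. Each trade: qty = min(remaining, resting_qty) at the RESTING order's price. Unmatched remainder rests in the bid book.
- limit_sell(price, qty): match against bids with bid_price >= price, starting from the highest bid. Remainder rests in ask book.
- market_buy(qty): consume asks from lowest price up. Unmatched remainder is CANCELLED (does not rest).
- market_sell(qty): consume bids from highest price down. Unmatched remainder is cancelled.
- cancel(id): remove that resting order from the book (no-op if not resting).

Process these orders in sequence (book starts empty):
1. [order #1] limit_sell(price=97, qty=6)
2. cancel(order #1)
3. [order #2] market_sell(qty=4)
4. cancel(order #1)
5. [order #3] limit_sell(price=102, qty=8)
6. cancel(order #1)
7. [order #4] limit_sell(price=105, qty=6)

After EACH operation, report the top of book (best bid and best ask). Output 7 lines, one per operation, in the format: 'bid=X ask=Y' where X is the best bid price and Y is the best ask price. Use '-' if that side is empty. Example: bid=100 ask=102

Answer: bid=- ask=97
bid=- ask=-
bid=- ask=-
bid=- ask=-
bid=- ask=102
bid=- ask=102
bid=- ask=102

Derivation:
After op 1 [order #1] limit_sell(price=97, qty=6): fills=none; bids=[-] asks=[#1:6@97]
After op 2 cancel(order #1): fills=none; bids=[-] asks=[-]
After op 3 [order #2] market_sell(qty=4): fills=none; bids=[-] asks=[-]
After op 4 cancel(order #1): fills=none; bids=[-] asks=[-]
After op 5 [order #3] limit_sell(price=102, qty=8): fills=none; bids=[-] asks=[#3:8@102]
After op 6 cancel(order #1): fills=none; bids=[-] asks=[#3:8@102]
After op 7 [order #4] limit_sell(price=105, qty=6): fills=none; bids=[-] asks=[#3:8@102 #4:6@105]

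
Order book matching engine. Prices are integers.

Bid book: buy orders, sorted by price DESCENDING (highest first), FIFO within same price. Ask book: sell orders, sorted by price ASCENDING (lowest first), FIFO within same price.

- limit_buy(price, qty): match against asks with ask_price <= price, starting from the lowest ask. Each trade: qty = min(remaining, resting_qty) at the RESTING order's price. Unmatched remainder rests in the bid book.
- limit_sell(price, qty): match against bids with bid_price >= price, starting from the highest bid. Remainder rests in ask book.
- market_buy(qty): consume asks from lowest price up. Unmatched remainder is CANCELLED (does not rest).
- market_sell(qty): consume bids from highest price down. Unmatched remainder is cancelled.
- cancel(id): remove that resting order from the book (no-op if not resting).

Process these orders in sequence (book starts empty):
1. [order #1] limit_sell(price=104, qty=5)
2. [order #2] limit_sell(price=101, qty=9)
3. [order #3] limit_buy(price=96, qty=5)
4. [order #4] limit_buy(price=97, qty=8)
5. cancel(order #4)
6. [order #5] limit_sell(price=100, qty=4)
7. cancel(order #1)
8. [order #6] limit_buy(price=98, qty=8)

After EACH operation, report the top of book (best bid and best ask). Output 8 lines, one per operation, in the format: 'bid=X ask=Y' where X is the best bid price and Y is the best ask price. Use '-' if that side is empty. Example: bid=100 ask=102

Answer: bid=- ask=104
bid=- ask=101
bid=96 ask=101
bid=97 ask=101
bid=96 ask=101
bid=96 ask=100
bid=96 ask=100
bid=98 ask=100

Derivation:
After op 1 [order #1] limit_sell(price=104, qty=5): fills=none; bids=[-] asks=[#1:5@104]
After op 2 [order #2] limit_sell(price=101, qty=9): fills=none; bids=[-] asks=[#2:9@101 #1:5@104]
After op 3 [order #3] limit_buy(price=96, qty=5): fills=none; bids=[#3:5@96] asks=[#2:9@101 #1:5@104]
After op 4 [order #4] limit_buy(price=97, qty=8): fills=none; bids=[#4:8@97 #3:5@96] asks=[#2:9@101 #1:5@104]
After op 5 cancel(order #4): fills=none; bids=[#3:5@96] asks=[#2:9@101 #1:5@104]
After op 6 [order #5] limit_sell(price=100, qty=4): fills=none; bids=[#3:5@96] asks=[#5:4@100 #2:9@101 #1:5@104]
After op 7 cancel(order #1): fills=none; bids=[#3:5@96] asks=[#5:4@100 #2:9@101]
After op 8 [order #6] limit_buy(price=98, qty=8): fills=none; bids=[#6:8@98 #3:5@96] asks=[#5:4@100 #2:9@101]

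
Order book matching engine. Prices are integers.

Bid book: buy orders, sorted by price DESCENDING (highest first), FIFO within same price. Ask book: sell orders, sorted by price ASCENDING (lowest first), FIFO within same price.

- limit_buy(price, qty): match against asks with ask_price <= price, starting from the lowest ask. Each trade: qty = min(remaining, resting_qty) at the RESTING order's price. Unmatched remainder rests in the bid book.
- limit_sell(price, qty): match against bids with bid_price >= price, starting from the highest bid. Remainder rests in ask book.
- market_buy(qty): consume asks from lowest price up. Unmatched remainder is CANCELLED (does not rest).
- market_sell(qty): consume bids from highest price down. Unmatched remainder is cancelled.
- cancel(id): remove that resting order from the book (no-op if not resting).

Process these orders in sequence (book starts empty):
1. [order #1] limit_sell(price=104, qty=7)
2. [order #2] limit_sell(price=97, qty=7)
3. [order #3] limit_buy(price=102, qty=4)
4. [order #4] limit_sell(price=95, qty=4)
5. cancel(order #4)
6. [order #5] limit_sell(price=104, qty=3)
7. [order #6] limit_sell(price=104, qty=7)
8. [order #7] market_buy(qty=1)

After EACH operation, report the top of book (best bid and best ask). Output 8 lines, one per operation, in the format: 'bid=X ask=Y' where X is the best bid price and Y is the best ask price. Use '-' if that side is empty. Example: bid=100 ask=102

Answer: bid=- ask=104
bid=- ask=97
bid=- ask=97
bid=- ask=95
bid=- ask=97
bid=- ask=97
bid=- ask=97
bid=- ask=97

Derivation:
After op 1 [order #1] limit_sell(price=104, qty=7): fills=none; bids=[-] asks=[#1:7@104]
After op 2 [order #2] limit_sell(price=97, qty=7): fills=none; bids=[-] asks=[#2:7@97 #1:7@104]
After op 3 [order #3] limit_buy(price=102, qty=4): fills=#3x#2:4@97; bids=[-] asks=[#2:3@97 #1:7@104]
After op 4 [order #4] limit_sell(price=95, qty=4): fills=none; bids=[-] asks=[#4:4@95 #2:3@97 #1:7@104]
After op 5 cancel(order #4): fills=none; bids=[-] asks=[#2:3@97 #1:7@104]
After op 6 [order #5] limit_sell(price=104, qty=3): fills=none; bids=[-] asks=[#2:3@97 #1:7@104 #5:3@104]
After op 7 [order #6] limit_sell(price=104, qty=7): fills=none; bids=[-] asks=[#2:3@97 #1:7@104 #5:3@104 #6:7@104]
After op 8 [order #7] market_buy(qty=1): fills=#7x#2:1@97; bids=[-] asks=[#2:2@97 #1:7@104 #5:3@104 #6:7@104]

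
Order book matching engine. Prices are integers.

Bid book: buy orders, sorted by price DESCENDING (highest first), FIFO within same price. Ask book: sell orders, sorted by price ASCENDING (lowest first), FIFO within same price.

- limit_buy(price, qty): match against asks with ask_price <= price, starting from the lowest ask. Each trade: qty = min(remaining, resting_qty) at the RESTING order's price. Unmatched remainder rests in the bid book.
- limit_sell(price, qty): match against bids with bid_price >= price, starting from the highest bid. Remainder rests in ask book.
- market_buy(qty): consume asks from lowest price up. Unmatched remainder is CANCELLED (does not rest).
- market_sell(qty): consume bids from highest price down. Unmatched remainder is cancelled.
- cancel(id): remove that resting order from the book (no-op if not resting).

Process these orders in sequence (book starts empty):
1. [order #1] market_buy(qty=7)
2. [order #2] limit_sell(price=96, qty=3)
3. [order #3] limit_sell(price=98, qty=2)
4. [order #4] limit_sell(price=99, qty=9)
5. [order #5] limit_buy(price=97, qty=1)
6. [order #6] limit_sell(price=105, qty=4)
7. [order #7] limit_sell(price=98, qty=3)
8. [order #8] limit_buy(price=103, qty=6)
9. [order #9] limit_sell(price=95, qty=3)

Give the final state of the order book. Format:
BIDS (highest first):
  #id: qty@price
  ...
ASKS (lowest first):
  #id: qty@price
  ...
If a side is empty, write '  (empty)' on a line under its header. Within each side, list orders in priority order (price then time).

After op 1 [order #1] market_buy(qty=7): fills=none; bids=[-] asks=[-]
After op 2 [order #2] limit_sell(price=96, qty=3): fills=none; bids=[-] asks=[#2:3@96]
After op 3 [order #3] limit_sell(price=98, qty=2): fills=none; bids=[-] asks=[#2:3@96 #3:2@98]
After op 4 [order #4] limit_sell(price=99, qty=9): fills=none; bids=[-] asks=[#2:3@96 #3:2@98 #4:9@99]
After op 5 [order #5] limit_buy(price=97, qty=1): fills=#5x#2:1@96; bids=[-] asks=[#2:2@96 #3:2@98 #4:9@99]
After op 6 [order #6] limit_sell(price=105, qty=4): fills=none; bids=[-] asks=[#2:2@96 #3:2@98 #4:9@99 #6:4@105]
After op 7 [order #7] limit_sell(price=98, qty=3): fills=none; bids=[-] asks=[#2:2@96 #3:2@98 #7:3@98 #4:9@99 #6:4@105]
After op 8 [order #8] limit_buy(price=103, qty=6): fills=#8x#2:2@96 #8x#3:2@98 #8x#7:2@98; bids=[-] asks=[#7:1@98 #4:9@99 #6:4@105]
After op 9 [order #9] limit_sell(price=95, qty=3): fills=none; bids=[-] asks=[#9:3@95 #7:1@98 #4:9@99 #6:4@105]

Answer: BIDS (highest first):
  (empty)
ASKS (lowest first):
  #9: 3@95
  #7: 1@98
  #4: 9@99
  #6: 4@105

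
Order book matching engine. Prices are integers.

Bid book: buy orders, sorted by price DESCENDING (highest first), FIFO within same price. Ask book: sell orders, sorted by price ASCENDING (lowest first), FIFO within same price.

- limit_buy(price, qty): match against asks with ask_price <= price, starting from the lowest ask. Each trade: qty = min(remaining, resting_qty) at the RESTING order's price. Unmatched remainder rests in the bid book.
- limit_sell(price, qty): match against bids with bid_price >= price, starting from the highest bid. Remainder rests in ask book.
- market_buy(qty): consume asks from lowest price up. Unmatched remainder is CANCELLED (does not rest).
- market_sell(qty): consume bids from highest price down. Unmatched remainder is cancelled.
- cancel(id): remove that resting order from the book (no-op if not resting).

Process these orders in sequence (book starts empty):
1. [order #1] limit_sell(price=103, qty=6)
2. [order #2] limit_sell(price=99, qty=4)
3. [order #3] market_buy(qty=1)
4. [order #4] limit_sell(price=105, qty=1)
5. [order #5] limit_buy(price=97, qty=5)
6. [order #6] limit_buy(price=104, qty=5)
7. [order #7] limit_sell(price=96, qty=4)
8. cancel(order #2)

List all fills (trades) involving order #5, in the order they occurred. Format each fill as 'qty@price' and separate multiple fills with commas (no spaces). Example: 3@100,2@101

After op 1 [order #1] limit_sell(price=103, qty=6): fills=none; bids=[-] asks=[#1:6@103]
After op 2 [order #2] limit_sell(price=99, qty=4): fills=none; bids=[-] asks=[#2:4@99 #1:6@103]
After op 3 [order #3] market_buy(qty=1): fills=#3x#2:1@99; bids=[-] asks=[#2:3@99 #1:6@103]
After op 4 [order #4] limit_sell(price=105, qty=1): fills=none; bids=[-] asks=[#2:3@99 #1:6@103 #4:1@105]
After op 5 [order #5] limit_buy(price=97, qty=5): fills=none; bids=[#5:5@97] asks=[#2:3@99 #1:6@103 #4:1@105]
After op 6 [order #6] limit_buy(price=104, qty=5): fills=#6x#2:3@99 #6x#1:2@103; bids=[#5:5@97] asks=[#1:4@103 #4:1@105]
After op 7 [order #7] limit_sell(price=96, qty=4): fills=#5x#7:4@97; bids=[#5:1@97] asks=[#1:4@103 #4:1@105]
After op 8 cancel(order #2): fills=none; bids=[#5:1@97] asks=[#1:4@103 #4:1@105]

Answer: 4@97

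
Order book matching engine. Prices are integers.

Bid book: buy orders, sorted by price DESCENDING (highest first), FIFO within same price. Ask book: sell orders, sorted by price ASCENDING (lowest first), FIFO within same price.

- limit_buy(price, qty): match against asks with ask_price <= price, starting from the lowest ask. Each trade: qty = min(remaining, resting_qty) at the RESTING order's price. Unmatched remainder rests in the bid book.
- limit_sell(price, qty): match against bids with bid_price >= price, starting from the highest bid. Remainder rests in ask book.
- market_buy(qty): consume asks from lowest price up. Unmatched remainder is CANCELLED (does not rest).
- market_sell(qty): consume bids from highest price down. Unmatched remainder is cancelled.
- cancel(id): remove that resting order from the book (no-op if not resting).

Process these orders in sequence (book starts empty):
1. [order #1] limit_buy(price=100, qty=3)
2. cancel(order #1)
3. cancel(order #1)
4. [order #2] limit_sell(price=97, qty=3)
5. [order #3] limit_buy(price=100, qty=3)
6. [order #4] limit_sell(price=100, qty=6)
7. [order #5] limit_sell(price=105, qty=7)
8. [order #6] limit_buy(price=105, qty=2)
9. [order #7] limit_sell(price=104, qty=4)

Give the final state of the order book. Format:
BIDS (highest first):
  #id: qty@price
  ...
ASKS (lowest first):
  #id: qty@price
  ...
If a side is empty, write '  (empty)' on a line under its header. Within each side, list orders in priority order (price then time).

After op 1 [order #1] limit_buy(price=100, qty=3): fills=none; bids=[#1:3@100] asks=[-]
After op 2 cancel(order #1): fills=none; bids=[-] asks=[-]
After op 3 cancel(order #1): fills=none; bids=[-] asks=[-]
After op 4 [order #2] limit_sell(price=97, qty=3): fills=none; bids=[-] asks=[#2:3@97]
After op 5 [order #3] limit_buy(price=100, qty=3): fills=#3x#2:3@97; bids=[-] asks=[-]
After op 6 [order #4] limit_sell(price=100, qty=6): fills=none; bids=[-] asks=[#4:6@100]
After op 7 [order #5] limit_sell(price=105, qty=7): fills=none; bids=[-] asks=[#4:6@100 #5:7@105]
After op 8 [order #6] limit_buy(price=105, qty=2): fills=#6x#4:2@100; bids=[-] asks=[#4:4@100 #5:7@105]
After op 9 [order #7] limit_sell(price=104, qty=4): fills=none; bids=[-] asks=[#4:4@100 #7:4@104 #5:7@105]

Answer: BIDS (highest first):
  (empty)
ASKS (lowest first):
  #4: 4@100
  #7: 4@104
  #5: 7@105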